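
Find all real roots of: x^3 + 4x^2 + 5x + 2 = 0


Let p(x) = x^3 + 4x^2 + 5x + 2. By the rational root theorem (leading coefficient 1), any rational root is an integer divisor of 2: try ±1, ±2, ... in turn.
Test x = 1: value = 12 ≠ 0.
Test x = -1: value = 0 ✓, so (x + 1) is a factor.
Synthetic division by (x + 1): bring down 1; 1(-1) + 4 = 3; 3(-1) + 5 = 2; 2(-1) + 2 = 0 → quotient x^2 + 3x + 2, remainder 0.
Solve the quadratic x^2 + 3x + 2 = 0: discriminant = 3^2 - 4(1)(2) = 9 - 8 = 1.
sqrt(1) = 1, so x = (-3 ± 1)/2: x = -1 or x = -2.

x = -2, x = -1 (multiplicity 2)


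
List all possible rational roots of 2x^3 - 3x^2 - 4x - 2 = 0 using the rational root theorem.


Rational root theorem: possible roots are ±p/q where:
  p divides the constant term (-2): p ∈ {1, 2}
  q divides the leading coefficient (2): q ∈ {1, 2}

All possible rational roots: -2, -1, -1/2, 1/2, 1, 2

-2, -1, -1/2, 1/2, 1, 2


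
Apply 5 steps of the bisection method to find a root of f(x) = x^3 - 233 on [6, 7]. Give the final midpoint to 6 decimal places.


f(x) = x^3 - 233
f(6) = -17 < 0
f(7) = 110 > 0

Step 1: midpoint = (6.000000 + 7.000000)/2 = 6.500000
  f(6.500000) = 41.625000
  f(mid) > 0, so root is in [6.000000, 6.500000]

Step 2: midpoint = (6.000000 + 6.500000)/2 = 6.250000
  f(6.250000) = 11.140625
  f(mid) > 0, so root is in [6.000000, 6.250000]

Step 3: midpoint = (6.000000 + 6.250000)/2 = 6.125000
  f(6.125000) = -3.216797
  f(mid) < 0, so root is in [6.125000, 6.250000]

Step 4: midpoint = (6.125000 + 6.250000)/2 = 6.187500
  f(6.187500) = 3.889404
  f(mid) > 0, so root is in [6.125000, 6.187500]

Step 5: midpoint = (6.125000 + 6.187500)/2 = 6.156250
  f(6.156250) = 0.318268
  f(mid) > 0, so root is in [6.125000, 6.156250]

midpoint = 6.156250


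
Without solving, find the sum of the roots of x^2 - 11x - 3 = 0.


By Vieta's formulas for ax^2 + bx + c = 0:
  Sum of roots = -b/a
  Product of roots = c/a

Here a = 1, b = -11, c = -3
Sum = -(-11)/1 = 11
Product = -3/1 = -3

Sum = 11


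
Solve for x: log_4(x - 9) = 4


Convert to exponential form: x - 9 = 4^4 = 256
x = 256 + 9 = 265
Check: log_4(265 - 9) = log_4(256) = log_4(256) = 4 ✓

x = 265


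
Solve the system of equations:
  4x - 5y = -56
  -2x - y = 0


Using Cramer's rule:
Determinant D = (4)(-1) - (-2)(-5) = -4 - 10 = -14
Dx = (-56)(-1) - (0)(-5) = 56 - 0 = 56
Dy = (4)(0) - (-2)(-56) = 0 - 112 = -112
x = Dx/D = 56/-14 = -4
y = Dy/D = -112/-14 = 8

x = -4, y = 8


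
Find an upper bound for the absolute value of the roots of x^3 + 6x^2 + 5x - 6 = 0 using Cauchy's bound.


Cauchy's bound: all roots r satisfy |r| <= 1 + max(|a_i/a_n|) for i = 0,...,n-1
where a_n is the leading coefficient.

Coefficients: [1, 6, 5, -6]
Leading coefficient a_n = 1
Ratios |a_i/a_n|: 6, 5, 6
Maximum ratio: 6
Cauchy's bound: |r| <= 1 + 6 = 7

Upper bound = 7


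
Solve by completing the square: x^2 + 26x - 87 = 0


Start: x^2 + 26x - 87 = 0
Move constant: x^2 + 26x = 87
Half of 26 is 13, squared is 169
Add 169 to both sides: x^2 + 26x + 169 = 256
(x + 13)^2 = 256
x + 13 = ±16
x = -13 + 16 = 3 or x = -13 - 16 = -29

x = -29, x = 3


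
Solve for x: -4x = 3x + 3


Starting with: -4x = 3x + 3
Move all x terms to left: (-4 - 3)x = 3 - 0
Simplify: -7x = 3
Divide both sides by -7: x = -3/7

x = -3/7


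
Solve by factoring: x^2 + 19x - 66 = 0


We need two numbers that multiply to -66 and add to 19.
Those numbers are 22 and -3 (since 22 * (-3) = -66 and 22 + (-3) = 19).
So x^2 + 19x - 66 = (x + 22)(x - 3) = 0
Setting each factor to zero: x = -22 or x = 3

x = -22, x = 3


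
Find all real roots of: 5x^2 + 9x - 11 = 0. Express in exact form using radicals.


Using the quadratic formula: x = (-b ± sqrt(b^2 - 4ac)) / (2a)
Here a = 5, b = 9, c = -11
Discriminant = b^2 - 4ac = 9^2 - 4(5)(-11) = 81 + 220 = 301
Since discriminant = 301 > 0, there are two real roots.
x = (-9 ± sqrt(301)) / 10
Numerically: x ≈ 0.8349 or x ≈ -2.6349

x = (-9 + sqrt(301)) / 10 or x = (-9 - sqrt(301)) / 10


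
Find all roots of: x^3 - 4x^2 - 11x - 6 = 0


Let p(x) = x^3 - 4x^2 - 11x - 6. By the rational root theorem (leading coefficient 1), any rational root is an integer divisor of 6: try ±1, ±2, ... in turn.
Test x = 1: value = -20 ≠ 0.
Test x = -1: value = 0 ✓, so (x + 1) is a factor.
Synthetic division by (x + 1): bring down 1; 1(-1) - 4 = -5; (-5)(-1) - 11 = -6; (-6)(-1) - 6 = 0 → quotient x^2 - 5x - 6, remainder 0.
Solve the quadratic x^2 - 5x - 6 = 0: discriminant = (-5)^2 - 4(1)(-6) = 25 + 24 = 49.
sqrt(49) = 7, so x = (5 ± 7)/2: x = 6 or x = -1.
Collecting all roots found:

x = -1 (multiplicity 2), x = 6


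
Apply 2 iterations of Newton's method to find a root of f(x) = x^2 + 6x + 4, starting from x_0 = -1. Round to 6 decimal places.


Newton's method: x_(n+1) = x_n - f(x_n)/f'(x_n)
f(x) = x^2 + 6x + 4
f'(x) = 2x + 6

Iteration 1:
  f(-1.000000) = -1.000000
  f'(-1.000000) = 4.000000
  x_1 = -1.000000 - (-1.000000)/(4.000000) = -0.750000

Iteration 2:
  f(-0.750000) = 0.062500
  f'(-0.750000) = 4.500000
  x_2 = -0.750000 - (0.062500)/(4.500000) = -0.763889

x_2 = -0.763889


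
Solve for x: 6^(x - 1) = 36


Express both sides with the same base.
36 = 6^2
Since the bases match, equate exponents: x - 1 = 2
So x = 2 - (-1) = 3

x = 3


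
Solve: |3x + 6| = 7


An absolute value equation |expr| = 7 gives two cases:
Case 1: 3x + 6 = 7
  3x = 1, so x = 1/3
Case 2: 3x + 6 = -7
  3x = -13, so x = -13/3

x = -13/3, x = 1/3


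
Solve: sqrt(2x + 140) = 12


Square both sides: 2x + 140 = 12^2 = 144
2x = 144 - 140 = 4
x = 2
Check: sqrt(2*2 + 140) = sqrt(144) = 12 ✓

x = 2


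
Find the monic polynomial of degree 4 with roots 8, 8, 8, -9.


A monic polynomial with roots 8, 8, 8, -9 is:
p(x) = (x - 8)(x - 8)(x - 8)(x + 9)
After multiplying by (x - 8): x - 8
After multiplying by (x - 8): x^2 - 16x + 64
After multiplying by (x - 8): x^3 - 24x^2 + 192x - 512
After multiplying by (x + 9): x^4 - 15x^3 - 24x^2 + 1216x - 4608

x^4 - 15x^3 - 24x^2 + 1216x - 4608


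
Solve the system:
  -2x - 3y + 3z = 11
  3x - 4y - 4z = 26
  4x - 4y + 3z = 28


Using Cramer's rule. Expand each determinant along the first row.
D  = (-2)*[(-4)*3 - (-4)*(-4)] - (-3)*[3*3 - (-4)*4] + 3*[3*(-4) - (-4)*4]
  = (-2)*(-28) - (-3)*(25) + 3*(4) = 143
Dx = 11*[(-4)*3 - (-4)*(-4)] - (-3)*[26*3 - (-4)*28] + 3*[26*(-4) - (-4)*28]
  = 11*(-28) - (-3)*(190) + 3*(8) = 286
Dy = (-2)*[26*3 - (-4)*28] - 11*[3*3 - (-4)*4] + 3*[3*28 - 26*4]
  = (-2)*(190) - 11*(25) + 3*(-20) = -715
Dz = (-2)*[(-4)*28 - 26*(-4)] - (-3)*[3*28 - 26*4] + 11*[3*(-4) - (-4)*4]
  = (-2)*(-8) - (-3)*(-20) + 11*(4) = 0
x = Dx/D = 286/143 = 2, y = Dy/D = -715/143 = -5, z = Dz/D = 0/143 = 0
Check eq1: (-2)(2) + (-3)(-5) + (3)(0) = 11 = 11 ✓
Check eq2: (3)(2) + (-4)(-5) + (-4)(0) = 26 = 26 ✓
Check eq3: (4)(2) + (-4)(-5) + (3)(0) = 28 = 28 ✓

x = 2, y = -5, z = 0


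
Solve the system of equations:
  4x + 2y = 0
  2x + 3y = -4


Using Cramer's rule:
Determinant D = (4)(3) - (2)(2) = 12 - 4 = 8
Dx = (0)(3) - (-4)(2) = 0 + 8 = 8
Dy = (4)(-4) - (2)(0) = -16 - 0 = -16
x = Dx/D = 8/8 = 1
y = Dy/D = -16/8 = -2

x = 1, y = -2


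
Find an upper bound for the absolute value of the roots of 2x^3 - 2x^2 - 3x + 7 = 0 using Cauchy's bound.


Cauchy's bound: all roots r satisfy |r| <= 1 + max(|a_i/a_n|) for i = 0,...,n-1
where a_n is the leading coefficient.

Coefficients: [2, -2, -3, 7]
Leading coefficient a_n = 2
Ratios |a_i/a_n|: 1, 3/2, 7/2
Maximum ratio: 7/2
Cauchy's bound: |r| <= 1 + 7/2 = 9/2

Upper bound = 9/2


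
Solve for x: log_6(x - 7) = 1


Convert to exponential form: x - 7 = 6^1 = 6
x = 6 + 7 = 13
Check: log_6(13 - 7) = log_6(6) = log_6(6) = 1 ✓

x = 13


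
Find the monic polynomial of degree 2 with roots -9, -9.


A monic polynomial with roots -9, -9 is:
p(x) = (x + 9)(x + 9)
After multiplying by (x + 9): x + 9
After multiplying by (x + 9): x^2 + 18x + 81

x^2 + 18x + 81


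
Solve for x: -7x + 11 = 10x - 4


Starting with: -7x + 11 = 10x - 4
Move all x terms to left: (-7 - 10)x = -4 - 11
Simplify: -17x = -15
Divide both sides by -17: x = 15/17

x = 15/17


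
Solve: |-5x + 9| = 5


An absolute value equation |expr| = 5 gives two cases:
Case 1: -5x + 9 = 5
  -5x = -4, so x = 4/5
Case 2: -5x + 9 = -5
  -5x = -14, so x = 14/5

x = 4/5, x = 14/5


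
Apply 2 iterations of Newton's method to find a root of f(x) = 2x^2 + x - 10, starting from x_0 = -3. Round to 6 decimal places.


Newton's method: x_(n+1) = x_n - f(x_n)/f'(x_n)
f(x) = 2x^2 + x - 10
f'(x) = 4x + 1

Iteration 1:
  f(-3.000000) = 5.000000
  f'(-3.000000) = -11.000000
  x_1 = -3.000000 - (5.000000)/(-11.000000) = -2.545455

Iteration 2:
  f(-2.545455) = 0.413223
  f'(-2.545455) = -9.181818
  x_2 = -2.545455 - (0.413223)/(-9.181818) = -2.500450

x_2 = -2.500450


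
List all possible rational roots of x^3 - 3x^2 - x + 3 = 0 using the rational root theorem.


Rational root theorem: possible roots are ±p/q where:
  p divides the constant term (3): p ∈ {1, 3}
  q divides the leading coefficient (1): q ∈ {1}

All possible rational roots: -3, -1, 1, 3

-3, -1, 1, 3


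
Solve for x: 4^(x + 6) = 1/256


Express both sides with the same base.
1/256 = 4^(-4)
Since the bases match, equate exponents: x + 6 = -4
So x = -4 - (6) = -10

x = -10


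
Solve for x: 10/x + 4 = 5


Subtract 4 from both sides: 10/x = 1
Multiply both sides by x: 10 = 1 * x
Divide by 1: x = 10

x = 10


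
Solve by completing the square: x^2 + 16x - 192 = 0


Start: x^2 + 16x - 192 = 0
Move constant: x^2 + 16x = 192
Half of 16 is 8, squared is 64
Add 64 to both sides: x^2 + 16x + 64 = 256
(x + 8)^2 = 256
x + 8 = ±16
x = -8 + 16 = 8 or x = -8 - 16 = -24

x = -24, x = 8


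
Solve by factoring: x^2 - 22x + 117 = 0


We need two numbers that multiply to 117 and add to -22.
Those numbers are -13 and -9 (since (-13) * (-9) = 117 and (-13) + (-9) = -22).
So x^2 - 22x + 117 = (x - 13)(x - 9) = 0
Setting each factor to zero: x = 13 or x = 9

x = 9, x = 13


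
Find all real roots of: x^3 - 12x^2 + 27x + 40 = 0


Let p(x) = x^3 - 12x^2 + 27x + 40. By the rational root theorem (leading coefficient 1), any rational root is an integer divisor of 40: try ±1, ±2, ... in turn.
Test x = 1: value = 56 ≠ 0.
Test x = -1: value = 0 ✓, so (x + 1) is a factor.
Synthetic division by (x + 1): bring down 1; 1(-1) - 12 = -13; (-13)(-1) + 27 = 40; 40(-1) + 40 = 0 → quotient x^2 - 13x + 40, remainder 0.
Solve the quadratic x^2 - 13x + 40 = 0: discriminant = (-13)^2 - 4(1)(40) = 169 - 160 = 9.
sqrt(9) = 3, so x = (13 ± 3)/2: x = 8 or x = 5.

x = -1, x = 5, x = 8


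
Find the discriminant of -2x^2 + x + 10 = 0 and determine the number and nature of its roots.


For ax^2 + bx + c = 0, discriminant D = b^2 - 4ac
Here a = -2, b = 1, c = 10
D = (1)^2 - 4(-2)(10) = 1 + 80 = 81

D = 81 > 0 and is a perfect square (sqrt = 9)
The equation has 2 distinct real rational roots.

Discriminant = 81, 2 distinct real rational roots


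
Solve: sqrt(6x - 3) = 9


Square both sides: 6x - 3 = 9^2 = 81
6x = 81 + 3 = 84
x = 14
Check: sqrt(6*14 - 3) = sqrt(81) = 9 ✓

x = 14


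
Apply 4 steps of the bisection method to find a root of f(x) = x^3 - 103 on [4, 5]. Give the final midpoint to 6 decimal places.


f(x) = x^3 - 103
f(4) = -39 < 0
f(5) = 22 > 0

Step 1: midpoint = (4.000000 + 5.000000)/2 = 4.500000
  f(4.500000) = -11.875000
  f(mid) < 0, so root is in [4.500000, 5.000000]

Step 2: midpoint = (4.500000 + 5.000000)/2 = 4.750000
  f(4.750000) = 4.171875
  f(mid) > 0, so root is in [4.500000, 4.750000]

Step 3: midpoint = (4.500000 + 4.750000)/2 = 4.625000
  f(4.625000) = -4.068359
  f(mid) < 0, so root is in [4.625000, 4.750000]

Step 4: midpoint = (4.625000 + 4.750000)/2 = 4.687500
  f(4.687500) = -0.003174
  f(mid) < 0, so root is in [4.687500, 4.750000]

midpoint = 4.687500


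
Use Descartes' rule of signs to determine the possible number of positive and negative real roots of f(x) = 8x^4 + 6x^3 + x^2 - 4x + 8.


Descartes' rule of signs:

For positive roots, count sign changes in f(x) = 8x^4 + 6x^3 + x^2 - 4x + 8:
Signs of coefficients: +, +, +, -, +
Number of sign changes: 2
Possible positive real roots: 2, 0

For negative roots, examine f(-x) = 8x^4 - 6x^3 + x^2 + 4x + 8:
Signs of coefficients: +, -, +, +, +
Number of sign changes: 2
Possible negative real roots: 2, 0

Positive roots: 2 or 0; Negative roots: 2 or 0


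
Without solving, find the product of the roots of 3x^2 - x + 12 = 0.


By Vieta's formulas for ax^2 + bx + c = 0:
  Sum of roots = -b/a
  Product of roots = c/a

Here a = 3, b = -1, c = 12
Sum = -(-1)/3 = 1/3
Product = 12/3 = 4

Product = 4


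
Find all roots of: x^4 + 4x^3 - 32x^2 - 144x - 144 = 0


Let p(x) = x^4 + 4x^3 - 32x^2 - 144x - 144. By the rational root theorem (leading coefficient 1), any rational root is an integer divisor of 144: try ±1, ±2, ... in turn.
Test x = 1: value = -315 ≠ 0.
Test x = -1: value = -35 ≠ 0.
Test x = 2: value = -512 ≠ 0.
Test x = -2: value = 0 ✓, so (x + 2) is a factor.
Synthetic division by (x + 2): bring down 1; 1(-2) + 4 = 2; 2(-2) - 32 = -36; (-36)(-2) - 144 = -72; (-72)(-2) - 144 = 0 → quotient x^3 + 2x^2 - 36x - 72, remainder 0.
Continue with the quotient x^3 + 2x^2 - 36x - 72 (candidates must divide 72; re-test x = -2 first in case it repeats).
Test x = -2: value = 0 ✓, so (x + 2) is a factor.
Synthetic division by (x + 2): bring down 1; 1(-2) + 2 = 0; 0(-2) - 36 = -36; (-36)(-2) - 72 = 0 → quotient x^2 - 36, remainder 0.
Solve the quadratic x^2 - 36 = 0: discriminant = 0^2 - 4(1)(-36) = 0 + 144 = 144.
sqrt(144) = 12, so x = (0 ± 12)/2: x = 6 or x = -6.
Collecting all roots found:

x = -6, x = -2 (multiplicity 2), x = 6


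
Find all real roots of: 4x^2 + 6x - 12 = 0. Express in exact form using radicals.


Using the quadratic formula: x = (-b ± sqrt(b^2 - 4ac)) / (2a)
Here a = 4, b = 6, c = -12
Discriminant = b^2 - 4ac = 6^2 - 4(4)(-12) = 36 + 192 = 228
Since discriminant = 228 > 0, there are two real roots.
x = (-6 ± 2*sqrt(57)) / 8
Simplifying: x = (-3 ± sqrt(57)) / 4
Numerically: x ≈ 1.1375 or x ≈ -2.6375

x = (-3 + sqrt(57)) / 4 or x = (-3 - sqrt(57)) / 4


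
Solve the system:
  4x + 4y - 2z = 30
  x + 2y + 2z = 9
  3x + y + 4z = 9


Using Cramer's rule. Expand each determinant along the first row.
D  = 4*[2*4 - 2*1] - 4*[1*4 - 2*3] + (-2)*[1*1 - 2*3]
  = 4*(6) - 4*(-2) + (-2)*(-5) = 42
Dx = 30*[2*4 - 2*1] - 4*[9*4 - 2*9] + (-2)*[9*1 - 2*9]
  = 30*(6) - 4*(18) + (-2)*(-9) = 126
Dy = 4*[9*4 - 2*9] - 30*[1*4 - 2*3] + (-2)*[1*9 - 9*3]
  = 4*(18) - 30*(-2) + (-2)*(-18) = 168
Dz = 4*[2*9 - 9*1] - 4*[1*9 - 9*3] + 30*[1*1 - 2*3]
  = 4*(9) - 4*(-18) + 30*(-5) = -42
x = Dx/D = 126/42 = 3, y = Dy/D = 168/42 = 4, z = Dz/D = -42/42 = -1
Check eq1: (4)(3) + (4)(4) + (-2)(-1) = 30 = 30 ✓
Check eq2: (1)(3) + (2)(4) + (2)(-1) = 9 = 9 ✓
Check eq3: (3)(3) + (1)(4) + (4)(-1) = 9 = 9 ✓

x = 3, y = 4, z = -1


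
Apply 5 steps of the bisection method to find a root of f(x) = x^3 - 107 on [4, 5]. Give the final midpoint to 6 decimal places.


f(x) = x^3 - 107
f(4) = -43 < 0
f(5) = 18 > 0

Step 1: midpoint = (4.000000 + 5.000000)/2 = 4.500000
  f(4.500000) = -15.875000
  f(mid) < 0, so root is in [4.500000, 5.000000]

Step 2: midpoint = (4.500000 + 5.000000)/2 = 4.750000
  f(4.750000) = 0.171875
  f(mid) > 0, so root is in [4.500000, 4.750000]

Step 3: midpoint = (4.500000 + 4.750000)/2 = 4.625000
  f(4.625000) = -8.068359
  f(mid) < 0, so root is in [4.625000, 4.750000]

Step 4: midpoint = (4.625000 + 4.750000)/2 = 4.687500
  f(4.687500) = -4.003174
  f(mid) < 0, so root is in [4.687500, 4.750000]

Step 5: midpoint = (4.687500 + 4.750000)/2 = 4.718750
  f(4.718750) = -1.929474
  f(mid) < 0, so root is in [4.718750, 4.750000]

midpoint = 4.718750


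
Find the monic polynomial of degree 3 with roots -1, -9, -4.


A monic polynomial with roots -1, -9, -4 is:
p(x) = (x + 1)(x + 9)(x + 4)
After multiplying by (x + 1): x + 1
After multiplying by (x + 9): x^2 + 10x + 9
After multiplying by (x + 4): x^3 + 14x^2 + 49x + 36

x^3 + 14x^2 + 49x + 36


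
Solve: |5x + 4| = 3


An absolute value equation |expr| = 3 gives two cases:
Case 1: 5x + 4 = 3
  5x = -1, so x = -1/5
Case 2: 5x + 4 = -3
  5x = -7, so x = -7/5

x = -7/5, x = -1/5


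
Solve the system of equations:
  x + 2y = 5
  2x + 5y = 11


Using Cramer's rule:
Determinant D = (1)(5) - (2)(2) = 5 - 4 = 1
Dx = (5)(5) - (11)(2) = 25 - 22 = 3
Dy = (1)(11) - (2)(5) = 11 - 10 = 1
x = Dx/D = 3/1 = 3
y = Dy/D = 1/1 = 1

x = 3, y = 1


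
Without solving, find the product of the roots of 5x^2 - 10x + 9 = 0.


By Vieta's formulas for ax^2 + bx + c = 0:
  Sum of roots = -b/a
  Product of roots = c/a

Here a = 5, b = -10, c = 9
Sum = -(-10)/5 = 2
Product = 9/5 = 9/5

Product = 9/5


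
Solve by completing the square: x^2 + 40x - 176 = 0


Start: x^2 + 40x - 176 = 0
Move constant: x^2 + 40x = 176
Half of 40 is 20, squared is 400
Add 400 to both sides: x^2 + 40x + 400 = 576
(x + 20)^2 = 576
x + 20 = ±24
x = -20 + 24 = 4 or x = -20 - 24 = -44

x = -44, x = 4


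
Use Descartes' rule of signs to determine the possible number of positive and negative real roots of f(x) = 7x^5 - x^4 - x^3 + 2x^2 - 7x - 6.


Descartes' rule of signs:

For positive roots, count sign changes in f(x) = 7x^5 - x^4 - x^3 + 2x^2 - 7x - 6:
Signs of coefficients: +, -, -, +, -, -
Number of sign changes: 3
Possible positive real roots: 3, 1

For negative roots, examine f(-x) = -7x^5 - x^4 + x^3 + 2x^2 + 7x - 6:
Signs of coefficients: -, -, +, +, +, -
Number of sign changes: 2
Possible negative real roots: 2, 0

Positive roots: 3 or 1; Negative roots: 2 or 0


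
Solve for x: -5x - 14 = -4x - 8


Starting with: -5x - 14 = -4x - 8
Move all x terms to left: (-5 + 4)x = -8 + 14
Simplify: -x = 6
Divide both sides by -1: x = -6

x = -6


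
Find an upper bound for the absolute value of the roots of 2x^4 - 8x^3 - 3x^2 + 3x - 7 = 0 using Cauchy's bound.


Cauchy's bound: all roots r satisfy |r| <= 1 + max(|a_i/a_n|) for i = 0,...,n-1
where a_n is the leading coefficient.

Coefficients: [2, -8, -3, 3, -7]
Leading coefficient a_n = 2
Ratios |a_i/a_n|: 4, 3/2, 3/2, 7/2
Maximum ratio: 4
Cauchy's bound: |r| <= 1 + 4 = 5

Upper bound = 5


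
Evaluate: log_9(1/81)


We need the exponent such that 9^? = 1/81
9^(-2) = 1/9^2 = 1/81
Therefore log_9(1/81) = -2

-2


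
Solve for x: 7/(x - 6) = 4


Multiply both sides by (x - 6): 7 = 4(x - 6)
Distribute: 7 = 4x - 24
4x = 7 + 24 = 31
x = 31/4

x = 31/4


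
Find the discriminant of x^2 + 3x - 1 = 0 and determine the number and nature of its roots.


For ax^2 + bx + c = 0, discriminant D = b^2 - 4ac
Here a = 1, b = 3, c = -1
D = (3)^2 - 4(1)(-1) = 9 + 4 = 13

D = 13 > 0 but not a perfect square
The equation has 2 distinct real irrational roots.

Discriminant = 13, 2 distinct real irrational roots


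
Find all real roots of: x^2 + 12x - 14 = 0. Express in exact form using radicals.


Using the quadratic formula: x = (-b ± sqrt(b^2 - 4ac)) / (2a)
Here a = 1, b = 12, c = -14
Discriminant = b^2 - 4ac = 12^2 - 4(1)(-14) = 144 + 56 = 200
Since discriminant = 200 > 0, there are two real roots.
x = (-12 ± 10*sqrt(2)) / 2
Simplifying: x = -6 ± 5*sqrt(2)
Numerically: x ≈ 1.0711 or x ≈ -13.0711

x = -6 + 5*sqrt(2) or x = -6 - 5*sqrt(2)


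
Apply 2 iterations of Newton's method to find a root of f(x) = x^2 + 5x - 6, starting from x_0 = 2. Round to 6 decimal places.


Newton's method: x_(n+1) = x_n - f(x_n)/f'(x_n)
f(x) = x^2 + 5x - 6
f'(x) = 2x + 5

Iteration 1:
  f(2.000000) = 8.000000
  f'(2.000000) = 9.000000
  x_1 = 2.000000 - (8.000000)/(9.000000) = 1.111111

Iteration 2:
  f(1.111111) = 0.790123
  f'(1.111111) = 7.222222
  x_2 = 1.111111 - (0.790123)/(7.222222) = 1.001709

x_2 = 1.001709


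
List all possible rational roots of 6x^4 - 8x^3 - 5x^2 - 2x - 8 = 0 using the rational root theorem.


Rational root theorem: possible roots are ±p/q where:
  p divides the constant term (-8): p ∈ {1, 2, 4, 8}
  q divides the leading coefficient (6): q ∈ {1, 2, 3, 6}

All possible rational roots: -8, -4, -8/3, -2, -4/3, -1, -2/3, -1/2, -1/3, -1/6, 1/6, 1/3, 1/2, 2/3, 1, 4/3, 2, 8/3, 4, 8

-8, -4, -8/3, -2, -4/3, -1, -2/3, -1/2, -1/3, -1/6, 1/6, 1/3, 1/2, 2/3, 1, 4/3, 2, 8/3, 4, 8


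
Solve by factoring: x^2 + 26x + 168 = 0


We need two numbers that multiply to 168 and add to 26.
Those numbers are 14 and 12 (since 14 * 12 = 168 and 14 + 12 = 26).
So x^2 + 26x + 168 = (x + 14)(x + 12) = 0
Setting each factor to zero: x = -14 or x = -12

x = -14, x = -12


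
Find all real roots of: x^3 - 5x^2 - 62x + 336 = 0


Let p(x) = x^3 - 5x^2 - 62x + 336. By the rational root theorem (leading coefficient 1), any rational root is an integer divisor of 336: try ±1, ±2, ... in turn.
Test x = 1: value = 270 ≠ 0.
Test x = -1: value = 392 ≠ 0.
Test x = 2: value = 200 ≠ 0.
Test x = -2: value = 432 ≠ 0.
Test x = 3: value = 132 ≠ 0.
Test x = -3: value = 450 ≠ 0.
Test x = 4: value = 72 ≠ 0.
Test x = -4: value = 440 ≠ 0.
Test x = 6: value = 0 ✓, so (x - 6) is a factor.
Synthetic division by (x - 6): bring down 1; 1(6) - 5 = 1; 1(6) - 62 = -56; (-56)(6) + 336 = 0 → quotient x^2 + x - 56, remainder 0.
Solve the quadratic x^2 + x - 56 = 0: discriminant = 1^2 - 4(1)(-56) = 1 + 224 = 225.
sqrt(225) = 15, so x = (-1 ± 15)/2: x = 7 or x = -8.

x = -8, x = 6, x = 7


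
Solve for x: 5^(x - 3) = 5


Express both sides with the same base.
5 = 5^1
Since the bases match, equate exponents: x - 3 = 1
So x = 1 - (-3) = 4

x = 4


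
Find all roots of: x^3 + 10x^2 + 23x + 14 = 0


Let p(x) = x^3 + 10x^2 + 23x + 14. By the rational root theorem (leading coefficient 1), any rational root is an integer divisor of 14: try ±1, ±2, ... in turn.
Test x = 1: value = 48 ≠ 0.
Test x = -1: value = 0 ✓, so (x + 1) is a factor.
Synthetic division by (x + 1): bring down 1; 1(-1) + 10 = 9; 9(-1) + 23 = 14; 14(-1) + 14 = 0 → quotient x^2 + 9x + 14, remainder 0.
Solve the quadratic x^2 + 9x + 14 = 0: discriminant = 9^2 - 4(1)(14) = 81 - 56 = 25.
sqrt(25) = 5, so x = (-9 ± 5)/2: x = -2 or x = -7.
Collecting all roots found:

x = -7, x = -2, x = -1


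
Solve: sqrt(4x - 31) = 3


Square both sides: 4x - 31 = 3^2 = 9
4x = 9 + 31 = 40
x = 10
Check: sqrt(4*10 - 31) = sqrt(9) = 3 ✓

x = 10


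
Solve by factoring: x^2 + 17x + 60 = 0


We need two numbers that multiply to 60 and add to 17.
Those numbers are 5 and 12 (since 5 * 12 = 60 and 5 + 12 = 17).
So x^2 + 17x + 60 = (x + 5)(x + 12) = 0
Setting each factor to zero: x = -5 or x = -12

x = -12, x = -5


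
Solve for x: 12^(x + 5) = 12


Express both sides with the same base.
12 = 12^1
Since the bases match, equate exponents: x + 5 = 1
So x = 1 - (5) = -4

x = -4


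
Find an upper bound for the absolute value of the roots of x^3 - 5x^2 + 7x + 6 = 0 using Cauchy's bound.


Cauchy's bound: all roots r satisfy |r| <= 1 + max(|a_i/a_n|) for i = 0,...,n-1
where a_n is the leading coefficient.

Coefficients: [1, -5, 7, 6]
Leading coefficient a_n = 1
Ratios |a_i/a_n|: 5, 7, 6
Maximum ratio: 7
Cauchy's bound: |r| <= 1 + 7 = 8

Upper bound = 8


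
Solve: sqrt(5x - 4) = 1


Square both sides: 5x - 4 = 1^2 = 1
5x = 1 + 4 = 5
x = 1
Check: sqrt(5*1 - 4) = sqrt(1) = 1 ✓

x = 1


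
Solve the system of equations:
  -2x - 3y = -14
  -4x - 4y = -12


Using Cramer's rule:
Determinant D = (-2)(-4) - (-4)(-3) = 8 - 12 = -4
Dx = (-14)(-4) - (-12)(-3) = 56 - 36 = 20
Dy = (-2)(-12) - (-4)(-14) = 24 - 56 = -32
x = Dx/D = 20/-4 = -5
y = Dy/D = -32/-4 = 8

x = -5, y = 8


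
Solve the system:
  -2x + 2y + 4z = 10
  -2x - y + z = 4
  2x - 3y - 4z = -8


Using Cramer's rule. Expand each determinant along the first row.
D  = (-2)*[(-1)*(-4) - 1*(-3)] - 2*[(-2)*(-4) - 1*2] + 4*[(-2)*(-3) - (-1)*2]
  = (-2)*(7) - 2*(6) + 4*(8) = 6
Dx = 10*[(-1)*(-4) - 1*(-3)] - 2*[4*(-4) - 1*(-8)] + 4*[4*(-3) - (-1)*(-8)]
  = 10*(7) - 2*(-8) + 4*(-20) = 6
Dy = (-2)*[4*(-4) - 1*(-8)] - 10*[(-2)*(-4) - 1*2] + 4*[(-2)*(-8) - 4*2]
  = (-2)*(-8) - 10*(6) + 4*(8) = -12
Dz = (-2)*[(-1)*(-8) - 4*(-3)] - 2*[(-2)*(-8) - 4*2] + 10*[(-2)*(-3) - (-1)*2]
  = (-2)*(20) - 2*(8) + 10*(8) = 24
x = Dx/D = 6/6 = 1, y = Dy/D = -12/6 = -2, z = Dz/D = 24/6 = 4
Check eq1: (-2)(1) + (2)(-2) + (4)(4) = 10 = 10 ✓
Check eq2: (-2)(1) + (-1)(-2) + (1)(4) = 4 = 4 ✓
Check eq3: (2)(1) + (-3)(-2) + (-4)(4) = -8 = -8 ✓

x = 1, y = -2, z = 4


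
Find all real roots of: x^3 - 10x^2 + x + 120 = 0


Let p(x) = x^3 - 10x^2 + x + 120. By the rational root theorem (leading coefficient 1), any rational root is an integer divisor of 120: try ±1, ±2, ... in turn.
Test x = 1: value = 112 ≠ 0.
Test x = -1: value = 108 ≠ 0.
Test x = 2: value = 90 ≠ 0.
Test x = -2: value = 70 ≠ 0.
Test x = 3: value = 60 ≠ 0.
Test x = -3: value = 0 ✓, so (x + 3) is a factor.
Synthetic division by (x + 3): bring down 1; 1(-3) - 10 = -13; (-13)(-3) + 1 = 40; 40(-3) + 120 = 0 → quotient x^2 - 13x + 40, remainder 0.
Solve the quadratic x^2 - 13x + 40 = 0: discriminant = (-13)^2 - 4(1)(40) = 169 - 160 = 9.
sqrt(9) = 3, so x = (13 ± 3)/2: x = 8 or x = 5.

x = -3, x = 5, x = 8


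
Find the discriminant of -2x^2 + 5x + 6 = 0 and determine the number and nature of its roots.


For ax^2 + bx + c = 0, discriminant D = b^2 - 4ac
Here a = -2, b = 5, c = 6
D = (5)^2 - 4(-2)(6) = 25 + 48 = 73

D = 73 > 0 but not a perfect square
The equation has 2 distinct real irrational roots.

Discriminant = 73, 2 distinct real irrational roots


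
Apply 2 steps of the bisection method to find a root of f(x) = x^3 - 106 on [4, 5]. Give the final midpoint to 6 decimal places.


f(x) = x^3 - 106
f(4) = -42 < 0
f(5) = 19 > 0

Step 1: midpoint = (4.000000 + 5.000000)/2 = 4.500000
  f(4.500000) = -14.875000
  f(mid) < 0, so root is in [4.500000, 5.000000]

Step 2: midpoint = (4.500000 + 5.000000)/2 = 4.750000
  f(4.750000) = 1.171875
  f(mid) > 0, so root is in [4.500000, 4.750000]

midpoint = 4.750000


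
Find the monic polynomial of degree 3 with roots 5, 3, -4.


A monic polynomial with roots 5, 3, -4 is:
p(x) = (x - 5)(x - 3)(x + 4)
After multiplying by (x - 5): x - 5
After multiplying by (x - 3): x^2 - 8x + 15
After multiplying by (x + 4): x^3 - 4x^2 - 17x + 60

x^3 - 4x^2 - 17x + 60


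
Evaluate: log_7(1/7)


We need the exponent such that 7^? = 1/7
7^(-1) = 1/7^1 = 1/7
Therefore log_7(1/7) = -1

-1


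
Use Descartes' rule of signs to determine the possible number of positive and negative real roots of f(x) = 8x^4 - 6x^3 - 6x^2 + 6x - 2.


Descartes' rule of signs:

For positive roots, count sign changes in f(x) = 8x^4 - 6x^3 - 6x^2 + 6x - 2:
Signs of coefficients: +, -, -, +, -
Number of sign changes: 3
Possible positive real roots: 3, 1

For negative roots, examine f(-x) = 8x^4 + 6x^3 - 6x^2 - 6x - 2:
Signs of coefficients: +, +, -, -, -
Number of sign changes: 1
Possible negative real roots: 1

Positive roots: 3 or 1; Negative roots: 1


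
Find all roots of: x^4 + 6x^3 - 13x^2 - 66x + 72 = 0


Let p(x) = x^4 + 6x^3 - 13x^2 - 66x + 72. By the rational root theorem (leading coefficient 1), any rational root is an integer divisor of 72: try ±1, ±2, ... in turn.
Test x = 1: value = 0 ✓, so (x - 1) is a factor.
Synthetic division by (x - 1): bring down 1; 1(1) + 6 = 7; 7(1) - 13 = -6; (-6)(1) - 66 = -72; (-72)(1) + 72 = 0 → quotient x^3 + 7x^2 - 6x - 72, remainder 0.
Continue with the quotient x^3 + 7x^2 - 6x - 72 (candidates must divide 72; re-test x = 1 first in case it repeats).
Test x = 1: value = -70 ≠ 0.
Test x = -1: value = -60 ≠ 0.
Test x = 2: value = -48 ≠ 0.
Test x = -2: value = -40 ≠ 0.
Test x = 3: value = 0 ✓, so (x - 3) is a factor.
Synthetic division by (x - 3): bring down 1; 1(3) + 7 = 10; 10(3) - 6 = 24; 24(3) - 72 = 0 → quotient x^2 + 10x + 24, remainder 0.
Solve the quadratic x^2 + 10x + 24 = 0: discriminant = 10^2 - 4(1)(24) = 100 - 96 = 4.
sqrt(4) = 2, so x = (-10 ± 2)/2: x = -4 or x = -6.
Collecting all roots found:

x = -6, x = -4, x = 1, x = 3


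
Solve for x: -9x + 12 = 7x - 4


Starting with: -9x + 12 = 7x - 4
Move all x terms to left: (-9 - 7)x = -4 - 12
Simplify: -16x = -16
Divide both sides by -16: x = 1

x = 1


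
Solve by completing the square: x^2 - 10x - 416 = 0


Start: x^2 - 10x - 416 = 0
Move constant: x^2 - 10x = 416
Half of -10 is -5, squared is 25
Add 25 to both sides: x^2 - 10x + 25 = 441
(x - 5)^2 = 441
x - 5 = ±21
x = 5 + 21 = 26 or x = 5 - 21 = -16

x = -16, x = 26


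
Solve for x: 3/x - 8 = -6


Subtract -8 from both sides: 3/x = 2
Multiply both sides by x: 3 = 2 * x
Divide by 2: x = 3/2

x = 3/2


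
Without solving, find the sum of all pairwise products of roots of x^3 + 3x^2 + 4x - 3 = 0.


By Vieta's formulas for x^3 + bx^2 + cx + d = 0:
  r1 + r2 + r3 = -b/a = -3
  r1*r2 + r1*r3 + r2*r3 = c/a = 4
  r1*r2*r3 = -d/a = 3


Sum of pairwise products = 4


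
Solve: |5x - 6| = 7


An absolute value equation |expr| = 7 gives two cases:
Case 1: 5x - 6 = 7
  5x = 13, so x = 13/5
Case 2: 5x - 6 = -7
  5x = -1, so x = -1/5

x = -1/5, x = 13/5


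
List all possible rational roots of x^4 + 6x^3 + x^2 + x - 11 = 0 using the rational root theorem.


Rational root theorem: possible roots are ±p/q where:
  p divides the constant term (-11): p ∈ {1, 11}
  q divides the leading coefficient (1): q ∈ {1}

All possible rational roots: -11, -1, 1, 11

-11, -1, 1, 11


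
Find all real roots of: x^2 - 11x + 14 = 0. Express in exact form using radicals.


Using the quadratic formula: x = (-b ± sqrt(b^2 - 4ac)) / (2a)
Here a = 1, b = -11, c = 14
Discriminant = b^2 - 4ac = (-11)^2 - 4(1)(14) = 121 - 56 = 65
Since discriminant = 65 > 0, there are two real roots.
x = (11 ± sqrt(65)) / 2
Numerically: x ≈ 9.5311 or x ≈ 1.4689

x = (11 + sqrt(65)) / 2 or x = (11 - sqrt(65)) / 2


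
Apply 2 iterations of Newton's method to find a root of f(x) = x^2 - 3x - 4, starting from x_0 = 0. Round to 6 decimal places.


Newton's method: x_(n+1) = x_n - f(x_n)/f'(x_n)
f(x) = x^2 - 3x - 4
f'(x) = 2x - 3

Iteration 1:
  f(0.000000) = -4.000000
  f'(0.000000) = -3.000000
  x_1 = 0.000000 - (-4.000000)/(-3.000000) = -1.333333

Iteration 2:
  f(-1.333333) = 1.777778
  f'(-1.333333) = -5.666667
  x_2 = -1.333333 - (1.777778)/(-5.666667) = -1.019608

x_2 = -1.019608


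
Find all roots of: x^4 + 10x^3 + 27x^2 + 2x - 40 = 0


Let p(x) = x^4 + 10x^3 + 27x^2 + 2x - 40. By the rational root theorem (leading coefficient 1), any rational root is an integer divisor of 40: try ±1, ±2, ... in turn.
Test x = 1: value = 0 ✓, so (x - 1) is a factor.
Synthetic division by (x - 1): bring down 1; 1(1) + 10 = 11; 11(1) + 27 = 38; 38(1) + 2 = 40; 40(1) - 40 = 0 → quotient x^3 + 11x^2 + 38x + 40, remainder 0.
Continue with the quotient x^3 + 11x^2 + 38x + 40 (candidates must divide 40; re-test x = 1 first in case it repeats).
Test x = 1: value = 90 ≠ 0.
Test x = -1: value = 12 ≠ 0.
Test x = 2: value = 168 ≠ 0.
Test x = -2: value = 0 ✓, so (x + 2) is a factor.
Synthetic division by (x + 2): bring down 1; 1(-2) + 11 = 9; 9(-2) + 38 = 20; 20(-2) + 40 = 0 → quotient x^2 + 9x + 20, remainder 0.
Solve the quadratic x^2 + 9x + 20 = 0: discriminant = 9^2 - 4(1)(20) = 81 - 80 = 1.
sqrt(1) = 1, so x = (-9 ± 1)/2: x = -4 or x = -5.
Collecting all roots found:

x = -5, x = -4, x = -2, x = 1


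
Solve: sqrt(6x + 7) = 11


Square both sides: 6x + 7 = 11^2 = 121
6x = 121 - 7 = 114
x = 19
Check: sqrt(6*19 + 7) = sqrt(121) = 11 ✓

x = 19


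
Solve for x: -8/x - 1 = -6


Subtract -1 from both sides: -8/x = -5
Multiply both sides by x: -8 = -5 * x
Divide by -5: x = 8/5

x = 8/5


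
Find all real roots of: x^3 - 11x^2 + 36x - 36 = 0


Let p(x) = x^3 - 11x^2 + 36x - 36. By the rational root theorem (leading coefficient 1), any rational root is an integer divisor of 36: try ±1, ±2, ... in turn.
Test x = 1: value = -10 ≠ 0.
Test x = -1: value = -84 ≠ 0.
Test x = 2: value = 0 ✓, so (x - 2) is a factor.
Synthetic division by (x - 2): bring down 1; 1(2) - 11 = -9; (-9)(2) + 36 = 18; 18(2) - 36 = 0 → quotient x^2 - 9x + 18, remainder 0.
Solve the quadratic x^2 - 9x + 18 = 0: discriminant = (-9)^2 - 4(1)(18) = 81 - 72 = 9.
sqrt(9) = 3, so x = (9 ± 3)/2: x = 6 or x = 3.

x = 2, x = 3, x = 6


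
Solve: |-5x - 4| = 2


An absolute value equation |expr| = 2 gives two cases:
Case 1: -5x - 4 = 2
  -5x = 6, so x = -6/5
Case 2: -5x - 4 = -2
  -5x = 2, so x = -2/5

x = -6/5, x = -2/5


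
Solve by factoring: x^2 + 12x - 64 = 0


We need two numbers that multiply to -64 and add to 12.
Those numbers are 16 and -4 (since 16 * (-4) = -64 and 16 + (-4) = 12).
So x^2 + 12x - 64 = (x + 16)(x - 4) = 0
Setting each factor to zero: x = -16 or x = 4

x = -16, x = 4


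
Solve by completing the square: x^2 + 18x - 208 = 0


Start: x^2 + 18x - 208 = 0
Move constant: x^2 + 18x = 208
Half of 18 is 9, squared is 81
Add 81 to both sides: x^2 + 18x + 81 = 289
(x + 9)^2 = 289
x + 9 = ±17
x = -9 + 17 = 8 or x = -9 - 17 = -26

x = -26, x = 8


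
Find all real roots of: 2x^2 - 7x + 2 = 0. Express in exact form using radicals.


Using the quadratic formula: x = (-b ± sqrt(b^2 - 4ac)) / (2a)
Here a = 2, b = -7, c = 2
Discriminant = b^2 - 4ac = (-7)^2 - 4(2)(2) = 49 - 16 = 33
Since discriminant = 33 > 0, there are two real roots.
x = (7 ± sqrt(33)) / 4
Numerically: x ≈ 3.1861 or x ≈ 0.3139

x = (7 + sqrt(33)) / 4 or x = (7 - sqrt(33)) / 4


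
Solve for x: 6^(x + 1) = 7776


Express both sides with the same base.
7776 = 6^5
Since the bases match, equate exponents: x + 1 = 5
So x = 5 - (1) = 4

x = 4


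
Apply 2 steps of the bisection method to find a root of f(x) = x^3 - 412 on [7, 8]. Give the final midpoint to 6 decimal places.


f(x) = x^3 - 412
f(7) = -69 < 0
f(8) = 100 > 0

Step 1: midpoint = (7.000000 + 8.000000)/2 = 7.500000
  f(7.500000) = 9.875000
  f(mid) > 0, so root is in [7.000000, 7.500000]

Step 2: midpoint = (7.000000 + 7.500000)/2 = 7.250000
  f(7.250000) = -30.921875
  f(mid) < 0, so root is in [7.250000, 7.500000]

midpoint = 7.250000


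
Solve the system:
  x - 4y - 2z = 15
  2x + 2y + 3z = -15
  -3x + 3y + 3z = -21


Using Cramer's rule. Expand each determinant along the first row.
D  = 1*[2*3 - 3*3] - (-4)*[2*3 - 3*(-3)] + (-2)*[2*3 - 2*(-3)]
  = 1*(-3) - (-4)*(15) + (-2)*(12) = 33
Dx = 15*[2*3 - 3*3] - (-4)*[(-15)*3 - 3*(-21)] + (-2)*[(-15)*3 - 2*(-21)]
  = 15*(-3) - (-4)*(18) + (-2)*(-3) = 33
Dy = 1*[(-15)*3 - 3*(-21)] - 15*[2*3 - 3*(-3)] + (-2)*[2*(-21) - (-15)*(-3)]
  = 1*(18) - 15*(15) + (-2)*(-87) = -33
Dz = 1*[2*(-21) - (-15)*3] - (-4)*[2*(-21) - (-15)*(-3)] + 15*[2*3 - 2*(-3)]
  = 1*(3) - (-4)*(-87) + 15*(12) = -165
x = Dx/D = 33/33 = 1, y = Dy/D = -33/33 = -1, z = Dz/D = -165/33 = -5
Check eq1: (1)(1) + (-4)(-1) + (-2)(-5) = 15 = 15 ✓
Check eq2: (2)(1) + (2)(-1) + (3)(-5) = -15 = -15 ✓
Check eq3: (-3)(1) + (3)(-1) + (3)(-5) = -21 = -21 ✓

x = 1, y = -1, z = -5


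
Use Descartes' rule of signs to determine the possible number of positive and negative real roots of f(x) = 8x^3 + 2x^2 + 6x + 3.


Descartes' rule of signs:

For positive roots, count sign changes in f(x) = 8x^3 + 2x^2 + 6x + 3:
Signs of coefficients: +, +, +, +
Number of sign changes: 0
Possible positive real roots: 0

For negative roots, examine f(-x) = -8x^3 + 2x^2 - 6x + 3:
Signs of coefficients: -, +, -, +
Number of sign changes: 3
Possible negative real roots: 3, 1

Positive roots: 0; Negative roots: 3 or 1


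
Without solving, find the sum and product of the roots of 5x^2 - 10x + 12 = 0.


By Vieta's formulas for ax^2 + bx + c = 0:
  Sum of roots = -b/a
  Product of roots = c/a

Here a = 5, b = -10, c = 12
Sum = -(-10)/5 = 2
Product = 12/5 = 12/5

Sum = 2, Product = 12/5


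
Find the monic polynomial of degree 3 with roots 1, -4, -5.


A monic polynomial with roots 1, -4, -5 is:
p(x) = (x - 1)(x + 4)(x + 5)
After multiplying by (x - 1): x - 1
After multiplying by (x + 4): x^2 + 3x - 4
After multiplying by (x + 5): x^3 + 8x^2 + 11x - 20

x^3 + 8x^2 + 11x - 20


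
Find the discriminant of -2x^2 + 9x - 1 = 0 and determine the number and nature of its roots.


For ax^2 + bx + c = 0, discriminant D = b^2 - 4ac
Here a = -2, b = 9, c = -1
D = (9)^2 - 4(-2)(-1) = 81 - 8 = 73

D = 73 > 0 but not a perfect square
The equation has 2 distinct real irrational roots.

Discriminant = 73, 2 distinct real irrational roots


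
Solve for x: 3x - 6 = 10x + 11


Starting with: 3x - 6 = 10x + 11
Move all x terms to left: (3 - 10)x = 11 + 6
Simplify: -7x = 17
Divide both sides by -7: x = -17/7

x = -17/7


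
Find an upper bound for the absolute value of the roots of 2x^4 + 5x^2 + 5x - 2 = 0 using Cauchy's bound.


Cauchy's bound: all roots r satisfy |r| <= 1 + max(|a_i/a_n|) for i = 0,...,n-1
where a_n is the leading coefficient.

Coefficients: [2, 0, 5, 5, -2]
Leading coefficient a_n = 2
Ratios |a_i/a_n|: 0, 5/2, 5/2, 1
Maximum ratio: 5/2
Cauchy's bound: |r| <= 1 + 5/2 = 7/2

Upper bound = 7/2


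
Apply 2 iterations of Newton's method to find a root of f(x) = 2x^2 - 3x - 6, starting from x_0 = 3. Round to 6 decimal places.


Newton's method: x_(n+1) = x_n - f(x_n)/f'(x_n)
f(x) = 2x^2 - 3x - 6
f'(x) = 4x - 3

Iteration 1:
  f(3.000000) = 3.000000
  f'(3.000000) = 9.000000
  x_1 = 3.000000 - (3.000000)/(9.000000) = 2.666667

Iteration 2:
  f(2.666667) = 0.222222
  f'(2.666667) = 7.666667
  x_2 = 2.666667 - (0.222222)/(7.666667) = 2.637681

x_2 = 2.637681


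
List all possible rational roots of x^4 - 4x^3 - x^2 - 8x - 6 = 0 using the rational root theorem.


Rational root theorem: possible roots are ±p/q where:
  p divides the constant term (-6): p ∈ {1, 2, 3, 6}
  q divides the leading coefficient (1): q ∈ {1}

All possible rational roots: -6, -3, -2, -1, 1, 2, 3, 6

-6, -3, -2, -1, 1, 2, 3, 6


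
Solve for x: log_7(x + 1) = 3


Convert to exponential form: x + 1 = 7^3 = 343
x = 343 - 1 = 342
Check: log_7(342 + 1) = log_7(343) = log_7(343) = 3 ✓

x = 342


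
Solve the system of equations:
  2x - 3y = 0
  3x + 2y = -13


Using Cramer's rule:
Determinant D = (2)(2) - (3)(-3) = 4 + 9 = 13
Dx = (0)(2) - (-13)(-3) = 0 - 39 = -39
Dy = (2)(-13) - (3)(0) = -26 - 0 = -26
x = Dx/D = -39/13 = -3
y = Dy/D = -26/13 = -2

x = -3, y = -2


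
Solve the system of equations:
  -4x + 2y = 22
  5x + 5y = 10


Using Cramer's rule:
Determinant D = (-4)(5) - (5)(2) = -20 - 10 = -30
Dx = (22)(5) - (10)(2) = 110 - 20 = 90
Dy = (-4)(10) - (5)(22) = -40 - 110 = -150
x = Dx/D = 90/-30 = -3
y = Dy/D = -150/-30 = 5

x = -3, y = 5


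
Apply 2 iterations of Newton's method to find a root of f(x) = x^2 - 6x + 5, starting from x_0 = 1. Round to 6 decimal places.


Newton's method: x_(n+1) = x_n - f(x_n)/f'(x_n)
f(x) = x^2 - 6x + 5
f'(x) = 2x - 6

Iteration 1:
  f(1.000000) = 0.000000
  f'(1.000000) = -4.000000
  x_1 = 1.000000 - (0.000000)/(-4.000000) = 1.000000

Iteration 2:
  f(1.000000) = 0.000000
  f'(1.000000) = -4.000000
  x_2 = 1.000000 - (0.000000)/(-4.000000) = 1.000000

x_2 = 1.000000


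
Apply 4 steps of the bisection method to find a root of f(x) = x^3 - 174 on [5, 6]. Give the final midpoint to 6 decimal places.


f(x) = x^3 - 174
f(5) = -49 < 0
f(6) = 42 > 0

Step 1: midpoint = (5.000000 + 6.000000)/2 = 5.500000
  f(5.500000) = -7.625000
  f(mid) < 0, so root is in [5.500000, 6.000000]

Step 2: midpoint = (5.500000 + 6.000000)/2 = 5.750000
  f(5.750000) = 16.109375
  f(mid) > 0, so root is in [5.500000, 5.750000]

Step 3: midpoint = (5.500000 + 5.750000)/2 = 5.625000
  f(5.625000) = 3.978516
  f(mid) > 0, so root is in [5.500000, 5.625000]

Step 4: midpoint = (5.500000 + 5.625000)/2 = 5.562500
  f(5.562500) = -1.888428
  f(mid) < 0, so root is in [5.562500, 5.625000]

midpoint = 5.562500


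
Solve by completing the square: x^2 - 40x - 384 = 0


Start: x^2 - 40x - 384 = 0
Move constant: x^2 - 40x = 384
Half of -40 is -20, squared is 400
Add 400 to both sides: x^2 - 40x + 400 = 784
(x - 20)^2 = 784
x - 20 = ±28
x = 20 + 28 = 48 or x = 20 - 28 = -8

x = -8, x = 48
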